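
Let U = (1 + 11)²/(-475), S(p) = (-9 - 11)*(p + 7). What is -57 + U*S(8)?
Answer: 645/19 ≈ 33.947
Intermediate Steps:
S(p) = -140 - 20*p (S(p) = -20*(7 + p) = -140 - 20*p)
U = -144/475 (U = 12²*(-1/475) = 144*(-1/475) = -144/475 ≈ -0.30316)
-57 + U*S(8) = -57 - 144*(-140 - 20*8)/475 = -57 - 144*(-140 - 160)/475 = -57 - 144/475*(-300) = -57 + 1728/19 = 645/19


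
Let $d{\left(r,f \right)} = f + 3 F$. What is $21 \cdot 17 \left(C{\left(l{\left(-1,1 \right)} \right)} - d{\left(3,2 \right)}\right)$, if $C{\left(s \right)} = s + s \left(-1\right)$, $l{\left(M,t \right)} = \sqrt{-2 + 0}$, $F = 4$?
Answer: $-4998$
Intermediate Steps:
$l{\left(M,t \right)} = i \sqrt{2}$ ($l{\left(M,t \right)} = \sqrt{-2} = i \sqrt{2}$)
$C{\left(s \right)} = 0$ ($C{\left(s \right)} = s - s = 0$)
$d{\left(r,f \right)} = 12 + f$ ($d{\left(r,f \right)} = f + 3 \cdot 4 = f + 12 = 12 + f$)
$21 \cdot 17 \left(C{\left(l{\left(-1,1 \right)} \right)} - d{\left(3,2 \right)}\right) = 21 \cdot 17 \left(0 - \left(12 + 2\right)\right) = 357 \left(0 - 14\right) = 357 \left(-14\right) = -4998$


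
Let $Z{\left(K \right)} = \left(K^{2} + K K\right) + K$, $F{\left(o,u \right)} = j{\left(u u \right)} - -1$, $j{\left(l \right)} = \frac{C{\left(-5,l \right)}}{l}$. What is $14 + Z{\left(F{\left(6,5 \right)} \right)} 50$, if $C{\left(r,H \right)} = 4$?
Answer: $\frac{5164}{25} \approx 206.56$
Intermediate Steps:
$j{\left(l \right)} = \frac{4}{l}$
$F{\left(o,u \right)} = 1 + \frac{4}{u^{2}}$ ($F{\left(o,u \right)} = \frac{4}{u u} - -1 = \frac{4}{u^{2}} + 1 = 1 + \frac{4}{u^{2}}$)
$Z{\left(K \right)} = K + 2 K^{2}$ ($Z{\left(K \right)} = \left(K^{2} + K^{2}\right) + K = 2 K^{2} + K = K + 2 K^{2}$)
$14 + Z{\left(F{\left(6,5 \right)} \right)} 50 = 14 + \left(1 + \frac{4}{25}\right) \left(1 + 2 \left(1 + \frac{4}{25}\right)\right) 50 = 14 + \frac{29 \left(1 + 2 \cdot \frac{29}{25}\right)}{25} \cdot 50 = 14 + \frac{29 \left(1 + \frac{58}{25}\right)}{25} \cdot 50 = 14 + \frac{29}{25} \cdot \frac{83}{25} \cdot 50 = 14 + \frac{2407}{625} \cdot 50 = 14 + \frac{4814}{25} = \frac{5164}{25}$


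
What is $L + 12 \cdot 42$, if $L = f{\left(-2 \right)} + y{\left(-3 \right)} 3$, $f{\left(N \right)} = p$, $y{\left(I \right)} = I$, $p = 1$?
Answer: $496$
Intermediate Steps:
$f{\left(N \right)} = 1$
$L = -8$ ($L = 1 - 9 = -8$)
$L + 12 \cdot 42 = -8 + 12 \cdot 42 = -8 + 504 = 496$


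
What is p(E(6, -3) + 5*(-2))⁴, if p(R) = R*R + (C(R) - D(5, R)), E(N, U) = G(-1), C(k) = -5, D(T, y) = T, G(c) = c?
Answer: 151807041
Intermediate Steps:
E(N, U) = -1
p(R) = -10 + R² (p(R) = R*R + (-5 - 1*5) = R² + (-5 - 5) = R² - 10 = -10 + R²)
p(E(6, -3) + 5*(-2))⁴ = (-10 + (-1 + 5*(-2))²)⁴ = (-10 + (-1 - 10)²)⁴ = (-10 + (-11)²)⁴ = (-10 + 121)⁴ = 111⁴ = 151807041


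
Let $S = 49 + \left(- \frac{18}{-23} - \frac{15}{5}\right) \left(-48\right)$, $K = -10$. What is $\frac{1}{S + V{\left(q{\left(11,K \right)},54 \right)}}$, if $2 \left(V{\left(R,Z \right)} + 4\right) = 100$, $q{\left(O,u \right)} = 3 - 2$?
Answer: $\frac{23}{4633} \approx 0.0049644$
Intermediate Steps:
$q{\left(O,u \right)} = 1$ ($q{\left(O,u \right)} = 3 - 2 = 1$)
$V{\left(R,Z \right)} = 46$ ($V{\left(R,Z \right)} = -4 + \frac{1}{2} \cdot 100 = -4 + 50 = 46$)
$S = \frac{3575}{23}$ ($S = 49 + \left(\left(-18\right) \left(- \frac{1}{23}\right) - 3\right) \left(-48\right) = 49 + \left(\frac{18}{23} - 3\right) \left(-48\right) = 49 - - \frac{2448}{23} = 49 + \frac{2448}{23} = \frac{3575}{23} \approx 155.43$)
$\frac{1}{S + V{\left(q{\left(11,K \right)},54 \right)}} = \frac{1}{\frac{3575}{23} + 46} = \frac{1}{\frac{4633}{23}} = \frac{23}{4633}$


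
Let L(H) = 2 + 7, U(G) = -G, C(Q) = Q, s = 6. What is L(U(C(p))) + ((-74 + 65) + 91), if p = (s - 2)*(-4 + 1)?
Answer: 91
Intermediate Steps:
p = -12 (p = (6 - 2)*(-4 + 1) = 4*(-3) = -12)
L(H) = 9
L(U(C(p))) + ((-74 + 65) + 91) = 9 + ((-74 + 65) + 91) = 9 + (-9 + 91) = 9 + 82 = 91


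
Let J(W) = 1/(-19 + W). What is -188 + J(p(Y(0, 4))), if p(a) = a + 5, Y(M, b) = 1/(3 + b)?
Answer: -18243/97 ≈ -188.07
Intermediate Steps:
p(a) = 5 + a
-188 + J(p(Y(0, 4))) = -188 + 1/(-19 + (5 + 1/(3 + 4))) = -188 + 1/(-19 + (5 + 1/7)) = -188 + 1/(-19 + 36/7) = -188 + 1/(-97/7) = -188 - 7/97 = -18243/97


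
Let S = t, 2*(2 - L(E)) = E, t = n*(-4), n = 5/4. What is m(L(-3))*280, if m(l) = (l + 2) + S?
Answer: 140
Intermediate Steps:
n = 5/4 (n = 5*(¼) = 5/4 ≈ 1.2500)
t = -5 (t = (5/4)*(-4) = -5)
L(E) = 2 - E/2
S = -5
m(l) = -3 + l (m(l) = (l + 2) - 5 = (2 + l) - 5 = -3 + l)
m(L(-3))*280 = (-3 + (2 - ½*(-3)))*280 = (-3 + (2 + 3/2))*280 = (-3 + 7/2)*280 = (½)*280 = 140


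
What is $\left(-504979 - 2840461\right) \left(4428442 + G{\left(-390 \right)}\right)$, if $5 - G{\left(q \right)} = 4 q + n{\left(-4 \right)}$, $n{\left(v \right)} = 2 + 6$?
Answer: $-14820295854560$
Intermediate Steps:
$n{\left(v \right)} = 8$
$G{\left(q \right)} = -3 - 4 q$ ($G{\left(q \right)} = 5 - \left(4 q + 8\right) = 5 - \left(8 + 4 q\right) = -3 - 4 q$)
$\left(-504979 - 2840461\right) \left(4428442 + G{\left(-390 \right)}\right) = \left(-504979 - 2840461\right) \left(4428442 - -1557\right) = - 3345440 \left(4428442 + \left(-3 + 1560\right)\right) = - 3345440 \left(4428442 + 1557\right) = \left(-3345440\right) 4429999 = -14820295854560$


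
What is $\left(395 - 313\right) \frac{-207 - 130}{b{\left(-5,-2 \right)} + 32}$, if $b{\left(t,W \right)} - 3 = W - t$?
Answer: $- \frac{13817}{19} \approx -727.21$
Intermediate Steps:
$b{\left(t,W \right)} = 3 + W - t$ ($b{\left(t,W \right)} = 3 + \left(W - t\right) = 3 + W - t$)
$\left(395 - 313\right) \frac{-207 - 130}{b{\left(-5,-2 \right)} + 32} = \left(395 - 313\right) \frac{-207 - 130}{\left(3 - 2 - -5\right) + 32} = 82 \left(- \frac{337}{\left(3 - 2 + 5\right) + 32}\right) = 82 \left(- \frac{337}{6 + 32}\right) = 82 \left(- \frac{337}{38}\right) = - \frac{13817}{19}$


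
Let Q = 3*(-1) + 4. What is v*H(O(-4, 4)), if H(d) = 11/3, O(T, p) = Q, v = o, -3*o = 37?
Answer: -407/9 ≈ -45.222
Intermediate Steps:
o = -37/3 (o = -1/3*37 = -37/3 ≈ -12.333)
v = -37/3 ≈ -12.333
Q = 1 (Q = -3 + 4 = 1)
O(T, p) = 1
H(d) = 11/3 (H(d) = 11*(1/3) = 11/3)
v*H(O(-4, 4)) = -37/3*11/3 = -407/9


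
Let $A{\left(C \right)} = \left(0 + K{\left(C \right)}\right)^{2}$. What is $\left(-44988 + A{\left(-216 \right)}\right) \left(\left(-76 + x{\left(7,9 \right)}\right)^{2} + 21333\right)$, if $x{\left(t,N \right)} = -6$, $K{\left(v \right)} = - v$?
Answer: $46799076$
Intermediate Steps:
$A{\left(C \right)} = C^{2}$ ($A{\left(C \right)} = \left(0 - C\right)^{2} = \left(- C\right)^{2} = C^{2}$)
$\left(-44988 + A{\left(-216 \right)}\right) \left(\left(-76 + x{\left(7,9 \right)}\right)^{2} + 21333\right) = \left(-44988 + \left(-216\right)^{2}\right) \left(\left(-76 - 6\right)^{2} + 21333\right) = \left(-44988 + 46656\right) \left(\left(-82\right)^{2} + 21333\right) = 1668 \left(6724 + 21333\right) = 1668 \cdot 28057 = 46799076$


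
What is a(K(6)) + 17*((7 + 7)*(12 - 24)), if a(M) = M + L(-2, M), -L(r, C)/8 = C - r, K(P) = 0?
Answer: -2872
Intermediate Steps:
L(r, C) = -8*C + 8*r (L(r, C) = -8*(C - r) = -8*C + 8*r)
a(M) = -16 - 7*M (a(M) = M + (-8*M + 8*(-2)) = M + (-8*M - 16) = M + (-16 - 8*M) = -16 - 7*M)
a(K(6)) + 17*((7 + 7)*(12 - 24)) = (-16 - 7*0) + 17*((7 + 7)*(12 - 24)) = (-16 + 0) + 17*(14*(-12)) = -16 + 17*(-168) = -16 - 2856 = -2872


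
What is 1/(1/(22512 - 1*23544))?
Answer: -1032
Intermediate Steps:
1/(1/(22512 - 1*23544)) = 1/(1/(22512 - 23544)) = 1/(1/(-1032)) = 1/(-1/1032) = -1032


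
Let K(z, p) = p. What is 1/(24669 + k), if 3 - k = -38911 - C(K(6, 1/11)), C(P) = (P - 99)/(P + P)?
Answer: 1/63039 ≈ 1.5863e-5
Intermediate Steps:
C(P) = (-99 + P)/(2*P) (C(P) = (-99 + P)/((2*P)) = (-99 + P)*(1/(2*P)) = (-99 + P)/(2*P))
k = 38370 (k = 3 - (-38911 - (-99 + 1/11)/(2*(1/11))) = 3 - (-38911 - (-99 + 1/11)/(2*1/11)) = 3 - (-38911 - 11*(-1088)/(2*11)) = 3 - (-38911 - 1*(-544)) = 3 - (-38911 + 544) = 3 - 1*(-38367) = 3 + 38367 = 38370)
1/(24669 + k) = 1/(24669 + 38370) = 1/63039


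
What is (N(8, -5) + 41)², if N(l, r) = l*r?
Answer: 1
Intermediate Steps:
(N(8, -5) + 41)² = (8*(-5) + 41)² = (-40 + 41)² = 1² = 1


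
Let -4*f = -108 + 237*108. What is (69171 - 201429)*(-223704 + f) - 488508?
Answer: 30428903100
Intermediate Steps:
f = -6372 (f = -(-108 + 237*108)/4 = -(-108 + 25596)/4 = -1/4*25488 = -6372)
(69171 - 201429)*(-223704 + f) - 488508 = (69171 - 201429)*(-223704 - 6372) - 488508 = -132258*(-230076) - 488508 = 30429391608 - 488508 = 30428903100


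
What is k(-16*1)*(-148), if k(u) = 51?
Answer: -7548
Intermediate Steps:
k(-16*1)*(-148) = 51*(-148) = -7548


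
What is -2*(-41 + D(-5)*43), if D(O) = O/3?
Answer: 676/3 ≈ 225.33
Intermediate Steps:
D(O) = O/3 (D(O) = O*(⅓) = O/3)
-2*(-41 + D(-5)*43) = -2*(-41 + ((⅓)*(-5))*43) = -2*(-41 - 5/3*43) = -2*(-41 - 215/3) = -2*(-338/3) = 676/3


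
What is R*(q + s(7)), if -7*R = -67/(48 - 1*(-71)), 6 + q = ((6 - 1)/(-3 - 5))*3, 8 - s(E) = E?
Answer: -3685/6664 ≈ -0.55297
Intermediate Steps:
s(E) = 8 - E
q = -63/8 (q = -6 + ((6 - 1)/(-3 - 5))*3 = -6 + (5/(-8))*3 = -6 + (5*(-⅛))*3 = -6 - 5/8*3 = -6 - 15/8 = -63/8 ≈ -7.8750)
R = 67/833 (R = -(-67)/(7*(48 - 1*(-71))) = -(-67)/(7*(48 + 71)) = -(-67)/(7*119) = -⅐*(-67/119) = 67/833 ≈ 0.080432)
R*(q + s(7)) = 67*(-63/8 + (8 - 1*7))/833 = 67*(-63/8 + (8 - 7))/833 = 67*(-63/8 + 1)/833 = (67/833)*(-55/8) = -3685/6664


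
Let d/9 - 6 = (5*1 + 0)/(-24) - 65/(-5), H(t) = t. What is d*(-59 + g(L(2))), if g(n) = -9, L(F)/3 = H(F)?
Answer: -23001/2 ≈ -11501.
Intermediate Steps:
L(F) = 3*F
d = 1353/8 (d = 54 + 9*((5*1 + 0)/(-24) - 65/(-5)) = 54 + 9*((5 + 0)*(-1/24) - 65*(-⅕)) = 54 + 9*(5*(-1/24) + 13) = 54 + 9*(-5/24 + 13) = 54 + 9*(307/24) = 54 + 921/8 = 1353/8 ≈ 169.13)
d*(-59 + g(L(2))) = 1353*(-59 - 9)/8 = (1353/8)*(-68) = -23001/2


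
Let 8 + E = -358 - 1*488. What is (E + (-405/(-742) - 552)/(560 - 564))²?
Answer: 4517720493049/8809024 ≈ 5.1285e+5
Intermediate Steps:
E = -854 (E = -8 + (-358 - 1*488) = -8 + (-358 - 488) = -8 - 846 = -854)
(E + (-405/(-742) - 552)/(560 - 564))² = (-854 + (-405/(-742) - 552)/(560 - 564))² = (-854 + (-405*(-1/742) - 552)/(-4))² = (-854 + (405/742 - 552)*(-¼))² = (-854 - 409179/742*(-¼))² = (-854 + 409179/2968)² = (-2125493/2968)² = 4517720493049/8809024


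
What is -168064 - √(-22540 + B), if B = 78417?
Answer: -168064 - √55877 ≈ -1.6830e+5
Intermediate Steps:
-168064 - √(-22540 + B) = -168064 - √(-22540 + 78417) = -168064 - √55877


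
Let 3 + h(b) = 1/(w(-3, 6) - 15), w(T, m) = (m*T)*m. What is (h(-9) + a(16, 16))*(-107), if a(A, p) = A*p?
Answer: -3329626/123 ≈ -27070.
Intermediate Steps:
w(T, m) = T*m**2 (w(T, m) = (T*m)*m = T*m**2)
h(b) = -370/123 (h(b) = -3 + 1/(-3*6**2 - 15) = -3 + 1/(-3*36 - 15) = -3 + 1/(-108 - 15) = -3 + 1/(-123) = -3 - 1/123 = -370/123)
(h(-9) + a(16, 16))*(-107) = (-370/123 + 16*16)*(-107) = (-370/123 + 256)*(-107) = (31118/123)*(-107) = -3329626/123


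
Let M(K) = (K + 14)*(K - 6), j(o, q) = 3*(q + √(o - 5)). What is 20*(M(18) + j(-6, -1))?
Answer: 7620 + 60*I*√11 ≈ 7620.0 + 199.0*I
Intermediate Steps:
j(o, q) = 3*q + 3*√(-5 + o) (j(o, q) = 3*(q + √(-5 + o)) = 3*q + 3*√(-5 + o))
M(K) = (-6 + K)*(14 + K) (M(K) = (14 + K)*(-6 + K) = (-6 + K)*(14 + K))
20*(M(18) + j(-6, -1)) = 20*((-84 + 18² + 8*18) + (3*(-1) + 3*√(-5 - 6))) = 20*((-84 + 324 + 144) + (-3 + 3*√(-11))) = 20*(384 + (-3 + 3*(I*√11))) = 20*(384 + (-3 + 3*I*√11)) = 20*(381 + 3*I*√11) = 7620 + 60*I*√11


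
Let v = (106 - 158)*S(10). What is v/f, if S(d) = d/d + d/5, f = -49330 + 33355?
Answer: 52/5325 ≈ 0.0097653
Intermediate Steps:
f = -15975
S(d) = 1 + d/5 (S(d) = 1 + d*(⅕) = 1 + d/5)
v = -156 (v = (106 - 158)*(1 + (⅕)*10) = -52*(1 + 2) = -52*3 = -156)
v/f = -156/(-15975) = -156*(-1/15975) = 52/5325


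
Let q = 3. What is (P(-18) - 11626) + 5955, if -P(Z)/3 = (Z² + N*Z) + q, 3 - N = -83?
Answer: -2008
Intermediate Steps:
N = 86 (N = 3 - 1*(-83) = 3 + 83 = 86)
P(Z) = -9 - 258*Z - 3*Z² (P(Z) = -3*((Z² + 86*Z) + 3) = -3*(3 + Z² + 86*Z) = -9 - 258*Z - 3*Z²)
(P(-18) - 11626) + 5955 = ((-9 - 258*(-18) - 3*(-18)²) - 11626) + 5955 = ((-9 + 4644 - 3*324) - 11626) + 5955 = ((-9 + 4644 - 972) - 11626) + 5955 = (3663 - 11626) + 5955 = -7963 + 5955 = -2008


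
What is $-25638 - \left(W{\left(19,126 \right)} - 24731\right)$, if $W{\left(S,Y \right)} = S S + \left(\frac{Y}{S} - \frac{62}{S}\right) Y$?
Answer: $- \frac{32156}{19} \approx -1692.4$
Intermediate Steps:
$W{\left(S,Y \right)} = S^{2} + Y \left(- \frac{62}{S} + \frac{Y}{S}\right)$ ($W{\left(S,Y \right)} = S^{2} + \left(- \frac{62}{S} + \frac{Y}{S}\right) Y = S^{2} + Y \left(- \frac{62}{S} + \frac{Y}{S}\right)$)
$-25638 - \left(W{\left(19,126 \right)} - 24731\right) = -25638 - \left(\frac{19^{3} + 126^{2} - 7812}{19} - 24731\right) = -25638 - \left(\frac{6859 + 15876 - 7812}{19} - 24731\right) = -25638 - \left(\frac{1}{19} \cdot 14923 - 24731\right) = -25638 - \left(\frac{14923}{19} - 24731\right) = -25638 - - \frac{454966}{19} = -25638 + \frac{454966}{19} = - \frac{32156}{19}$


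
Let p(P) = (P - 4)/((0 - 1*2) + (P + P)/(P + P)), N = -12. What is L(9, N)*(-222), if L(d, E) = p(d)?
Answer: 1110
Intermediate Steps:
p(P) = 4 - P (p(P) = (-4 + P)/((0 - 2) + (2*P)/((2*P))) = (-4 + P)/(-2 + (2*P)*(1/(2*P))) = (-4 + P)/(-2 + 1) = (-4 + P)/(-1) = (-4 + P)*(-1) = 4 - P)
L(d, E) = 4 - d
L(9, N)*(-222) = (4 - 1*9)*(-222) = (4 - 9)*(-222) = -5*(-222) = 1110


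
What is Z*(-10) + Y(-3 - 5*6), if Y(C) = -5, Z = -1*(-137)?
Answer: -1375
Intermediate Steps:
Z = 137
Z*(-10) + Y(-3 - 5*6) = 137*(-10) - 5 = -1370 - 5 = -1375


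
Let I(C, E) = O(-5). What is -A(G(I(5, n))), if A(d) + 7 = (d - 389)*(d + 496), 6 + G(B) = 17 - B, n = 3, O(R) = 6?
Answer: 192391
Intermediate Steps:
I(C, E) = 6
G(B) = 11 - B (G(B) = -6 + (17 - B) = 11 - B)
A(d) = -7 + (-389 + d)*(496 + d) (A(d) = -7 + (d - 389)*(d + 496) = -7 + (-389 + d)*(496 + d))
-A(G(I(5, n))) = -(-192951 + (11 - 1*6)**2 + 107*(11 - 1*6)) = -(-192951 + (11 - 6)**2 + 107*(11 - 6)) = -(-192951 + 5**2 + 107*5) = -(-192951 + 25 + 535) = -1*(-192391) = 192391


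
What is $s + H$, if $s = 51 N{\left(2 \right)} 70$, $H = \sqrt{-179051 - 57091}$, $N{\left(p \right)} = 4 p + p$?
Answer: $35700 + 3 i \sqrt{26238} \approx 35700.0 + 485.94 i$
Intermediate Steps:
$N{\left(p \right)} = 5 p$
$H = 3 i \sqrt{26238}$ ($H = \sqrt{-236142} = 3 i \sqrt{26238} \approx 485.94 i$)
$s = 35700$ ($s = 51 \cdot 5 \cdot 2 \cdot 70 = 51 \cdot 10 \cdot 70 = 510 \cdot 70 = 35700$)
$s + H = 35700 + 3 i \sqrt{26238}$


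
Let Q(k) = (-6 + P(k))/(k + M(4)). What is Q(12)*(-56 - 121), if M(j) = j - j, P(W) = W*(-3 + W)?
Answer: -3009/2 ≈ -1504.5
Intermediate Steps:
M(j) = 0
Q(k) = (-6 + k*(-3 + k))/k (Q(k) = (-6 + k*(-3 + k))/(k + 0) = (-6 + k*(-3 + k))/k)
Q(12)*(-56 - 121) = (-3 + 12 - 6/12)*(-56 - 121) = (-3 + 12 - 6*1/12)*(-177) = (-3 + 12 - ½)*(-177) = (17/2)*(-177) = -3009/2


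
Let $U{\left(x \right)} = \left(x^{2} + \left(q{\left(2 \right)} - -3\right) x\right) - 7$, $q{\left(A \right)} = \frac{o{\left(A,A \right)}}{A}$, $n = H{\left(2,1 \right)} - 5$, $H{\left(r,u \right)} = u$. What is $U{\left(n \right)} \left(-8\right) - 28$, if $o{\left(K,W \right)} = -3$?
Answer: $-52$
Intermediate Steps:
$n = -4$ ($n = 1 - 5 = -4$)
$q{\left(A \right)} = - \frac{3}{A}$
$U{\left(x \right)} = -7 + x^{2} + \frac{3 x}{2}$ ($U{\left(x \right)} = \left(x^{2} + \left(- \frac{3}{2} - -3\right) x\right) - 7 = \left(x^{2} + \left(\left(-3\right) \frac{1}{2} + 3\right) x\right) - 7 = \left(x^{2} + \left(- \frac{3}{2} + 3\right) x\right) - 7 = \left(x^{2} + \frac{3 x}{2}\right) - 7 = -7 + x^{2} + \frac{3 x}{2}$)
$U{\left(n \right)} \left(-8\right) - 28 = \left(-7 + \left(-4\right)^{2} + \frac{3}{2} \left(-4\right)\right) \left(-8\right) - 28 = \left(-7 + 16 - 6\right) \left(-8\right) - 28 = 3 \left(-8\right) - 28 = -24 - 28 = -52$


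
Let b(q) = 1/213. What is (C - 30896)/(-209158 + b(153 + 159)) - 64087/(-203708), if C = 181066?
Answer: -3660729167869/9075324421324 ≈ -0.40337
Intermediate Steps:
b(q) = 1/213
(C - 30896)/(-209158 + b(153 + 159)) - 64087/(-203708) = (181066 - 30896)/(-209158 + 1/213) - 64087/(-203708) = 150170/(-44550653/213) - 64087*(-1)/203708 = 150170*(-213/44550653) - 1*(-64087/203708) = -31986210/44550653 + 64087/203708 = -3660729167869/9075324421324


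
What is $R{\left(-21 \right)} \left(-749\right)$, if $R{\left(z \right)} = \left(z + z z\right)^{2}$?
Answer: $-132123600$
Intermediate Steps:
$R{\left(z \right)} = \left(z + z^{2}\right)^{2}$
$R{\left(-21 \right)} \left(-749\right) = \left(-21\right)^{2} \left(1 - 21\right)^{2} \left(-749\right) = 441 \left(-20\right)^{2} \left(-749\right) = 441 \cdot 400 \left(-749\right) = 176400 \left(-749\right) = -132123600$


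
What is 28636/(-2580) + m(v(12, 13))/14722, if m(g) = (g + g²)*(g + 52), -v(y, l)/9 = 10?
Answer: -150859949/4747845 ≈ -31.774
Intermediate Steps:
v(y, l) = -90 (v(y, l) = -9*10 = -90)
m(g) = (52 + g)*(g + g²) (m(g) = (g + g²)*(52 + g) = (52 + g)*(g + g²))
28636/(-2580) + m(v(12, 13))/14722 = 28636/(-2580) - 90*(52 + (-90)² + 53*(-90))/14722 = 28636*(-1/2580) - 90*(52 + 8100 - 4770)*(1/14722) = -7159/645 - 90*3382*(1/14722) = -7159/645 - 304380*1/14722 = -7159/645 - 152190/7361 = -150859949/4747845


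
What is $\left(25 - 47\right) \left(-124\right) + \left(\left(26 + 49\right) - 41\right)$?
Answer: $2762$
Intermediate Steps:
$\left(25 - 47\right) \left(-124\right) + \left(\left(26 + 49\right) - 41\right) = \left(-22\right) \left(-124\right) + \left(75 - 41\right) = 2728 + 34 = 2762$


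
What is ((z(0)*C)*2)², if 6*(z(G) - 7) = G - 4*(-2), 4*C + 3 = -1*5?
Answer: 10000/9 ≈ 1111.1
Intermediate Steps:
C = -2 (C = -¾ + (-1*5)/4 = -¾ + (¼)*(-5) = -¾ - 5/4 = -2)
z(G) = 25/3 + G/6 (z(G) = 7 + (G - 4*(-2))/6 = 7 + (G + 8)/6 = 7 + (8 + G)/6 = 7 + (4/3 + G/6) = 25/3 + G/6)
((z(0)*C)*2)² = (((25/3 + (⅙)*0)*(-2))*2)² = (((25/3 + 0)*(-2))*2)² = (((25/3)*(-2))*2)² = (-50/3*2)² = (-100/3)² = 10000/9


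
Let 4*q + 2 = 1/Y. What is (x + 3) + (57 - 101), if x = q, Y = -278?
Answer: -46149/1112 ≈ -41.501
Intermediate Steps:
q = -557/1112 (q = -½ + (¼)/(-278) = -½ + (¼)*(-1/278) = -½ - 1/1112 = -557/1112 ≈ -0.50090)
x = -557/1112 ≈ -0.50090
(x + 3) + (57 - 101) = (-557/1112 + 3) + (57 - 101) = 2779/1112 - 44 = -46149/1112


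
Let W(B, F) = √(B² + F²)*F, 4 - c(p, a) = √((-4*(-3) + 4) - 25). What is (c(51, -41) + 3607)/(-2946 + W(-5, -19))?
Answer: -5319003/4269785 + 4419*I/4269785 + 68609*√386/8539570 - 57*I*√386/8539570 ≈ -1.0879 + 0.00090381*I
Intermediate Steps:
c(p, a) = 4 - 3*I (c(p, a) = 4 - √((-4*(-3) + 4) - 25) = 4 - √((12 + 4) - 25) = 4 - √(16 - 25) = 4 - √(-9) = 4 - 3*I)
W(B, F) = F*√(B² + F²)
(c(51, -41) + 3607)/(-2946 + W(-5, -19)) = ((4 - 3*I) + 3607)/(-2946 - 19*√((-5)² + (-19)²)) = (3611 - 3*I)/(-2946 - 19*√(25 + 361)) = (3611 - 3*I)/(-2946 - 19*√386)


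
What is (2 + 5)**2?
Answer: 49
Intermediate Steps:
(2 + 5)**2 = 7**2 = 49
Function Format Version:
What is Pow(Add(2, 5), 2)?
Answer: 49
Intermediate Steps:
Pow(Add(2, 5), 2) = Pow(7, 2) = 49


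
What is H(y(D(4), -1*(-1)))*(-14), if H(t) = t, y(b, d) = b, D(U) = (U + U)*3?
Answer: -336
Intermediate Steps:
D(U) = 6*U (D(U) = (2*U)*3 = 6*U)
H(y(D(4), -1*(-1)))*(-14) = (6*4)*(-14) = 24*(-14) = -336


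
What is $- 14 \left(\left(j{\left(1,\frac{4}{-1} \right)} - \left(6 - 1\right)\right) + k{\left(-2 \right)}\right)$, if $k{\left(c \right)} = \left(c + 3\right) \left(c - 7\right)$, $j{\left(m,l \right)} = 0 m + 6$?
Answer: $112$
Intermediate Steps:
$j{\left(m,l \right)} = 6$ ($j{\left(m,l \right)} = 0 + 6 = 6$)
$k{\left(c \right)} = \left(-7 + c\right) \left(3 + c\right)$ ($k{\left(c \right)} = \left(3 + c\right) \left(-7 + c\right) = \left(-7 + c\right) \left(3 + c\right)$)
$- 14 \left(\left(j{\left(1,\frac{4}{-1} \right)} - \left(6 - 1\right)\right) + k{\left(-2 \right)}\right) = - 14 \left(\left(6 - \left(6 - 1\right)\right) - \left(13 - 4\right)\right) = - 14 \left(\left(6 - 5\right) + \left(-21 + 4 + 8\right)\right) = - 14 \left(\left(6 - 5\right) - 9\right) = - 14 \left(1 - 9\right) = \left(-14\right) \left(-8\right) = 112$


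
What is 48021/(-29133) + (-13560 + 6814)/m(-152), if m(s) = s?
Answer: 31538671/738036 ≈ 42.733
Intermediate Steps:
48021/(-29133) + (-13560 + 6814)/m(-152) = 48021/(-29133) + (-13560 + 6814)/(-152) = 48021*(-1/29133) - 6746*(-1/152) = -16007/9711 + 3373/76 = 31538671/738036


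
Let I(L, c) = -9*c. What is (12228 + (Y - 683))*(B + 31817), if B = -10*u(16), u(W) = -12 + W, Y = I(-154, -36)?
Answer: 377161213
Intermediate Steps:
Y = 324 (Y = -9*(-36) = 324)
B = -40 (B = -10*(-12 + 16) = -10*4 = -40)
(12228 + (Y - 683))*(B + 31817) = (12228 + (324 - 683))*(-40 + 31817) = (12228 - 359)*31777 = 11869*31777 = 377161213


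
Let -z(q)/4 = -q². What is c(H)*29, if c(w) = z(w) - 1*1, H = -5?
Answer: 2871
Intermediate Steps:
z(q) = 4*q² (z(q) = -(-4)*q² = 4*q²)
c(w) = -1 + 4*w² (c(w) = 4*w² - 1*1 = 4*w² - 1 = -1 + 4*w²)
c(H)*29 = (-1 + 4*(-5)²)*29 = (-1 + 4*25)*29 = (-1 + 100)*29 = 99*29 = 2871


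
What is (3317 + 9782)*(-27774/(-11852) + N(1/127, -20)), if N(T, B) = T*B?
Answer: 21549544771/752602 ≈ 28633.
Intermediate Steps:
N(T, B) = B*T
(3317 + 9782)*(-27774/(-11852) + N(1/127, -20)) = (3317 + 9782)*(-27774/(-11852) - 20/127) = 13099*(-27774*(-1/11852) - 20*1/127) = 13099*(13887/5926 - 20/127) = 13099*(1645129/752602) = 21549544771/752602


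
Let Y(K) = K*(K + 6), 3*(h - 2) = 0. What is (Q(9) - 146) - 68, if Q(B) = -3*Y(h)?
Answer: -262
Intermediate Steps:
h = 2 (h = 2 + (1/3)*0 = 2 + 0 = 2)
Y(K) = K*(6 + K)
Q(B) = -48 (Q(B) = -6*(6 + 2) = -6*8 = -3*16 = -48)
(Q(9) - 146) - 68 = (-48 - 146) - 68 = -194 - 68 = -262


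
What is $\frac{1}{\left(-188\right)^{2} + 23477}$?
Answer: $\frac{1}{58821} \approx 1.7001 \cdot 10^{-5}$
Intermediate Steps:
$\frac{1}{\left(-188\right)^{2} + 23477} = \frac{1}{35344 + 23477} = \frac{1}{58821}$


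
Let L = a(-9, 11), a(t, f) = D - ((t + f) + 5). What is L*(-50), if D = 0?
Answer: 350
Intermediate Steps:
a(t, f) = -5 - f - t (a(t, f) = 0 - ((t + f) + 5) = 0 - ((f + t) + 5) = 0 - (5 + f + t) = 0 + (-5 - f - t) = -5 - f - t)
L = -7 (L = -5 - 1*11 - 1*(-9) = -5 - 11 + 9 = -7)
L*(-50) = -7*(-50) = 350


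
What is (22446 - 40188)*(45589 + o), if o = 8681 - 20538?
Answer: -598473144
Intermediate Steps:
o = -11857
(22446 - 40188)*(45589 + o) = (22446 - 40188)*(45589 - 11857) = -17742*33732 = -598473144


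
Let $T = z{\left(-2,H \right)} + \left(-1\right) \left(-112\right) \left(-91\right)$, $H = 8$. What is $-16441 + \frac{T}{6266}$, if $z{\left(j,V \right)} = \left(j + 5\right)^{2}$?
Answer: $- \frac{103029489}{6266} \approx -16443.0$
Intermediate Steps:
$z{\left(j,V \right)} = \left(5 + j\right)^{2}$
$T = -10183$ ($T = \left(5 - 2\right)^{2} + \left(-1\right) \left(-112\right) \left(-91\right) = 3^{2} + 112 \left(-91\right) = 9 - 10192 = -10183$)
$-16441 + \frac{T}{6266} = -16441 - \frac{10183}{6266} = - \frac{103029489}{6266}$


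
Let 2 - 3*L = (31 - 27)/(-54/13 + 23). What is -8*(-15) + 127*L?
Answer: 47942/245 ≈ 195.68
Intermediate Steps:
L = 146/245 (L = 2/3 - (31 - 27)/(3*(-54/13 + 23)) = 2/3 - 4/(3*(-54*1/13 + 23)) = 2/3 - 4/(3*(-54/13 + 23)) = 2/3 - 4/(3*245/13) = 2/3 - 4*13/(3*245) = 2/3 - 1/3*52/245 = 2/3 - 52/735 = 146/245 ≈ 0.59592)
-8*(-15) + 127*L = -8*(-15) + 127*(146/245) = 120 + 18542/245 = 47942/245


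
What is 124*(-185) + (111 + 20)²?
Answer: -5779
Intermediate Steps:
124*(-185) + (111 + 20)² = -22940 + 131² = -22940 + 17161 = -5779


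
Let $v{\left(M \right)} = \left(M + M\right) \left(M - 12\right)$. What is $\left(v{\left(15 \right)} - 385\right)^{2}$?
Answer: $87025$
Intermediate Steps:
$v{\left(M \right)} = 2 M \left(-12 + M\right)$
$\left(v{\left(15 \right)} - 385\right)^{2} = \left(2 \cdot 15 \left(-12 + 15\right) - 385\right)^{2} = \left(2 \cdot 15 \cdot 3 - 385\right)^{2} = \left(90 - 385\right)^{2} = \left(-295\right)^{2} = 87025$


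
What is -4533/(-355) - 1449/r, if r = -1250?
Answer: 1236129/88750 ≈ 13.928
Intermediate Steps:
-4533/(-355) - 1449/r = -4533/(-355) - 1449/(-1250) = -4533*(-1/355) - 1449*(-1/1250) = 4533/355 + 1449/1250 = 1236129/88750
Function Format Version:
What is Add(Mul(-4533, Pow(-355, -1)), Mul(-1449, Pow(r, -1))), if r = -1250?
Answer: Rational(1236129, 88750) ≈ 13.928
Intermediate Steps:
Add(Mul(-4533, Pow(-355, -1)), Mul(-1449, Pow(r, -1))) = Add(Mul(-4533, Pow(-355, -1)), Mul(-1449, Pow(-1250, -1))) = Add(Mul(-4533, Rational(-1, 355)), Mul(-1449, Rational(-1, 1250))) = Add(Rational(4533, 355), Rational(1449, 1250)) = Rational(1236129, 88750)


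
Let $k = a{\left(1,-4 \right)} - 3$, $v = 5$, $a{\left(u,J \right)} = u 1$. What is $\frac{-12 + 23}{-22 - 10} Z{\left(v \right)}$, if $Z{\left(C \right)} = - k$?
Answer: $- \frac{11}{16} \approx -0.6875$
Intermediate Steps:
$a{\left(u,J \right)} = u$
$k = -2$ ($k = 1 - 3 = -2$)
$Z{\left(C \right)} = 2$ ($Z{\left(C \right)} = \left(-1\right) \left(-2\right) = 2$)
$\frac{-12 + 23}{-22 - 10} Z{\left(v \right)} = \frac{-12 + 23}{-22 - 10} \cdot 2 = \frac{11}{-32} \cdot 2 = 11 \left(- \frac{1}{32}\right) 2 = \left(- \frac{11}{32}\right) 2 = - \frac{11}{16}$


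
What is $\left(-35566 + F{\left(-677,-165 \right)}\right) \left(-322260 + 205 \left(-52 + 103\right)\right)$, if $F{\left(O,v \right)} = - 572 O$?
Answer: $-109654958790$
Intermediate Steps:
$\left(-35566 + F{\left(-677,-165 \right)}\right) \left(-322260 + 205 \left(-52 + 103\right)\right) = \left(-35566 - -387244\right) \left(-322260 + 205 \left(-52 + 103\right)\right) = \left(-35566 + 387244\right) \left(-322260 + 205 \cdot 51\right) = 351678 \left(-322260 + 10455\right) = 351678 \left(-311805\right) = -109654958790$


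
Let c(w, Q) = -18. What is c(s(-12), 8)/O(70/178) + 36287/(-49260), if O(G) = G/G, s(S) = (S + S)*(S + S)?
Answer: -922967/49260 ≈ -18.737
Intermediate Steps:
s(S) = 4*S² (s(S) = (2*S)*(2*S) = 4*S²)
O(G) = 1
c(s(-12), 8)/O(70/178) + 36287/(-49260) = -18/1 + 36287/(-49260) = -18*1 + 36287*(-1/49260) = -18 - 36287/49260 = -922967/49260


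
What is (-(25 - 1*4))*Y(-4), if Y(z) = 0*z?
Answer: 0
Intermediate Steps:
Y(z) = 0
(-(25 - 1*4))*Y(-4) = -(25 - 1*4)*0 = -(25 - 4)*0 = -1*21*0 = -21*0 = 0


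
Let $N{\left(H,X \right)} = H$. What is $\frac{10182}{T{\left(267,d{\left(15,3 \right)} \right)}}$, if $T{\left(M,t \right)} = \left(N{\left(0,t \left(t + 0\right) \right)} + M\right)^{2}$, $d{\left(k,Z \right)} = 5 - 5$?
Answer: $\frac{3394}{23763} \approx 0.14283$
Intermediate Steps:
$d{\left(k,Z \right)} = 0$
$T{\left(M,t \right)} = M^{2}$ ($T{\left(M,t \right)} = \left(0 + M\right)^{2} = M^{2}$)
$\frac{10182}{T{\left(267,d{\left(15,3 \right)} \right)}} = \frac{10182}{267^{2}} = \frac{10182}{71289} = 10182 \cdot \frac{1}{71289} = \frac{3394}{23763}$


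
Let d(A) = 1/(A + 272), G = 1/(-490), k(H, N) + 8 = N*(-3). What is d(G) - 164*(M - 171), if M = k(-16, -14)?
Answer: 2994513062/133279 ≈ 22468.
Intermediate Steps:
k(H, N) = -8 - 3*N (k(H, N) = -8 + N*(-3) = -8 - 3*N)
G = -1/490 ≈ -0.0020408
d(A) = 1/(272 + A)
M = 34 (M = -8 - 3*(-14) = -8 + 42 = 34)
d(G) - 164*(M - 171) = 1/(272 - 1/490) - 164*(34 - 171) = 1/(133279/490) - 164*(-137) = 490/133279 + 22468 = 2994513062/133279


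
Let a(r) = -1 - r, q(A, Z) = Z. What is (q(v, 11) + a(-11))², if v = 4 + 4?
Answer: 441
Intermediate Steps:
v = 8
(q(v, 11) + a(-11))² = (11 + (-1 - 1*(-11)))² = (11 + (-1 + 11))² = (11 + 10)² = 21² = 441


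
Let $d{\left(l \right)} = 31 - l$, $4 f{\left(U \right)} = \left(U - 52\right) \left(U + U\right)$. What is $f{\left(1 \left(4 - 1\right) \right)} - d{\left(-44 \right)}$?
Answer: $- \frac{297}{2} \approx -148.5$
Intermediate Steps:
$f{\left(U \right)} = \frac{U \left(-52 + U\right)}{2}$ ($f{\left(U \right)} = \frac{\left(U - 52\right) \left(U + U\right)}{4} = \frac{\left(-52 + U\right) 2 U}{4} = \frac{2 U \left(-52 + U\right)}{4} = \frac{U \left(-52 + U\right)}{2}$)
$f{\left(1 \left(4 - 1\right) \right)} - d{\left(-44 \right)} = \frac{1 \left(4 - 1\right) \left(-52 + 1 \left(4 - 1\right)\right)}{2} - \left(31 - -44\right) = \frac{1 \cdot 3 \left(-52 + 1 \cdot 3\right)}{2} - \left(31 + 44\right) = \frac{1}{2} \cdot 3 \left(-52 + 3\right) - 75 = \frac{1}{2} \cdot 3 \left(-49\right) - 75 = - \frac{147}{2} - 75 = - \frac{297}{2}$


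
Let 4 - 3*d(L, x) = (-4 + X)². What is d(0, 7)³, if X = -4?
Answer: -8000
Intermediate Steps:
d(L, x) = -20 (d(L, x) = 4/3 - (-4 - 4)²/3 = 4/3 - ⅓*(-8)² = 4/3 - ⅓*64 = 4/3 - 64/3 = -20)
d(0, 7)³ = (-20)³ = -8000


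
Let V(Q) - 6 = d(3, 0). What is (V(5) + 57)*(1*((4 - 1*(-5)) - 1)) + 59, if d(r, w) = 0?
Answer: 563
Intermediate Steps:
V(Q) = 6 (V(Q) = 6 + 0 = 6)
(V(5) + 57)*(1*((4 - 1*(-5)) - 1)) + 59 = (6 + 57)*(1*((4 - 1*(-5)) - 1)) + 59 = 63*(1*((4 + 5) - 1)) + 59 = 63*(1*(9 - 1)) + 59 = 63*(1*8) + 59 = 63*8 + 59 = 504 + 59 = 563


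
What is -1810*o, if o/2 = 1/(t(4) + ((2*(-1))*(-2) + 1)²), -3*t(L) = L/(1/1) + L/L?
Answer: -1086/7 ≈ -155.14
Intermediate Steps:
t(L) = -⅓ - L/3 (t(L) = -(L/(1/1) + L/L)/3 = -(L/1 + 1)/3 = -(L*1 + 1)/3 = -(L + 1)/3 = -(1 + L)/3 = -⅓ - L/3)
o = 3/35 (o = 2/((-⅓ - ⅓*4) + ((2*(-1))*(-2) + 1)²) = 2/((-⅓ - 4/3) + (-2*(-2) + 1)²) = 2/(-5/3 + (4 + 1)²) = 2/(-5/3 + 5²) = 2/(-5/3 + 25) = 2/(70/3) = 2*(3/70) = 3/35 ≈ 0.085714)
-1810*o = -1810*3/35 = -1086/7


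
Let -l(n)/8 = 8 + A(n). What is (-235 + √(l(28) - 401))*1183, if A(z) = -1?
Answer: -278005 + 1183*I*√457 ≈ -2.7801e+5 + 25290.0*I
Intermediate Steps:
l(n) = -56 (l(n) = -8*(8 - 1) = -8*7 = -56)
(-235 + √(l(28) - 401))*1183 = (-235 + √(-56 - 401))*1183 = (-235 + √(-457))*1183 = (-235 + I*√457)*1183 = -278005 + 1183*I*√457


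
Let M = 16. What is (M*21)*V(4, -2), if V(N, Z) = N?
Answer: 1344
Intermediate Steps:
(M*21)*V(4, -2) = (16*21)*4 = 336*4 = 1344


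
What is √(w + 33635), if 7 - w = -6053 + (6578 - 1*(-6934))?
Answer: √26183 ≈ 161.81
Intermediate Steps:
w = -7452 (w = 7 - (-6053 + (6578 - 1*(-6934))) = 7 - (-6053 + (6578 + 6934)) = 7 - (-6053 + 13512) = 7 - 1*7459 = 7 - 7459 = -7452)
√(w + 33635) = √(-7452 + 33635) = √26183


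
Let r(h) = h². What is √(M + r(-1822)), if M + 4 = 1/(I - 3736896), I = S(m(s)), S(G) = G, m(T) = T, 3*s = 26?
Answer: 3*√46357096862904823326/11210662 ≈ 1822.0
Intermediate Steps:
s = 26/3 (s = (⅓)*26 = 26/3 ≈ 8.6667)
I = 26/3 ≈ 8.6667
M = -44842651/11210662 (M = -4 + 1/(26/3 - 3736896) = -4 + 1/(-11210662/3) = -4 - 3/11210662 = -44842651/11210662 ≈ -4.0000)
√(M + r(-1822)) = √(-44842651/11210662 + (-1822)²) = √(-44842651/11210662 + 3319684) = √(37215810428157/11210662) = 3*√46357096862904823326/11210662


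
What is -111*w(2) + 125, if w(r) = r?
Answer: -97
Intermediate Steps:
-111*w(2) + 125 = -111*2 + 125 = -222 + 125 = -97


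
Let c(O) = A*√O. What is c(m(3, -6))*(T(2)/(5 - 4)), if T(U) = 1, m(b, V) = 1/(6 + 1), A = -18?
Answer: -18*√7/7 ≈ -6.8034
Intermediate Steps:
m(b, V) = ⅐ (m(b, V) = 1/7 = ⅐)
c(O) = -18*√O
c(m(3, -6))*(T(2)/(5 - 4)) = (-18*√7/7)*(1/(5 - 4)) = (-18*√7/7)*(1/1) = (-18*√7/7)*(1*1) = -18*√7/7*1 = -18*√7/7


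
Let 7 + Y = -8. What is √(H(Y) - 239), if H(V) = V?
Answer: I*√254 ≈ 15.937*I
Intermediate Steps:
Y = -15 (Y = -7 - 8 = -15)
√(H(Y) - 239) = √(-15 - 239) = √(-254) = I*√254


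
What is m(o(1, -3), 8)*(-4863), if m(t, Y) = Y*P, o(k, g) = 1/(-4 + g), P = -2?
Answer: 77808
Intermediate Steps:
m(t, Y) = -2*Y (m(t, Y) = Y*(-2) = -2*Y)
m(o(1, -3), 8)*(-4863) = -2*8*(-4863) = -16*(-4863) = 77808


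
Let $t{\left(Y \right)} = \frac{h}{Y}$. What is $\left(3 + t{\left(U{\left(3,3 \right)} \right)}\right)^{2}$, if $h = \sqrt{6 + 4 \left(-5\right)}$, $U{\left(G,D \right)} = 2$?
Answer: $\frac{\left(6 + i \sqrt{14}\right)^{2}}{4} \approx 5.5 + 11.225 i$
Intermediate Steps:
$h = i \sqrt{14}$ ($h = \sqrt{6 - 20} = \sqrt{-14} = i \sqrt{14} \approx 3.7417 i$)
$t{\left(Y \right)} = \frac{i \sqrt{14}}{Y}$
$\left(3 + t{\left(U{\left(3,3 \right)} \right)}\right)^{2} = \left(3 + \frac{i \sqrt{14}}{2}\right)^{2}$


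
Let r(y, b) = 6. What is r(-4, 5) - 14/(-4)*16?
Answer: 62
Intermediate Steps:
r(-4, 5) - 14/(-4)*16 = 6 - 14/(-4)*16 = 6 - 14*(-¼)*16 = 6 + (7/2)*16 = 6 + 56 = 62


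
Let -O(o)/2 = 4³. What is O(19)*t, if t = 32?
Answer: -4096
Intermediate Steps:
O(o) = -128 (O(o) = -2*4³ = -2*64 = -128)
O(19)*t = -128*32 = -4096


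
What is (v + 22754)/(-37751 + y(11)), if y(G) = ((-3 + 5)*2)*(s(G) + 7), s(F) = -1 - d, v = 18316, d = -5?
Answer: -13690/12569 ≈ -1.0892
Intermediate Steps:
s(F) = 4 (s(F) = -1 - 1*(-5) = -1 + 5 = 4)
y(G) = 44 (y(G) = ((-3 + 5)*2)*(4 + 7) = (2*2)*11 = 4*11 = 44)
(v + 22754)/(-37751 + y(11)) = (18316 + 22754)/(-37751 + 44) = 41070/(-37707) = 41070*(-1/37707) = -13690/12569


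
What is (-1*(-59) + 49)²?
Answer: 11664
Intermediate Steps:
(-1*(-59) + 49)² = (59 + 49)² = 108² = 11664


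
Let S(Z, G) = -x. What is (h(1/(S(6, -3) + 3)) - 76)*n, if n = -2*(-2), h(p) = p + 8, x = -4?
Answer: -1900/7 ≈ -271.43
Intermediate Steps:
S(Z, G) = 4 (S(Z, G) = -1*(-4) = 4)
h(p) = 8 + p
n = 4
(h(1/(S(6, -3) + 3)) - 76)*n = ((8 + 1/(4 + 3)) - 76)*4 = ((8 + 1/7) - 76)*4 = ((8 + ⅐) - 76)*4 = (57/7 - 76)*4 = -475/7*4 = -1900/7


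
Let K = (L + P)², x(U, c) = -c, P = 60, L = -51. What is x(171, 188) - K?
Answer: -269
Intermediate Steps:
K = 81 (K = (-51 + 60)² = 9² = 81)
x(171, 188) - K = -1*188 - 1*81 = -188 - 81 = -269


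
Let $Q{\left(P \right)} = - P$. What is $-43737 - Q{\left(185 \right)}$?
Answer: $-43552$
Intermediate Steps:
$-43737 - Q{\left(185 \right)} = -43737 - \left(-1\right) 185 = -43737 - -185 = -43737 + 185 = -43552$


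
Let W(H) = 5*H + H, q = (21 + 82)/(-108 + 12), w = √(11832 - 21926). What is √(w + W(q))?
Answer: √(-103 + 112*I*√206)/4 ≈ 6.8643 + 7.3182*I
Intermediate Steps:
w = 7*I*√206 (w = √(-10094) = 7*I*√206 ≈ 100.47*I)
q = -103/96 (q = 103/(-96) = 103*(-1/96) = -103/96 ≈ -1.0729)
W(H) = 6*H
√(w + W(q)) = √(7*I*√206 + 6*(-103/96)) = √(7*I*√206 - 103/16) = √(-103/16 + 7*I*√206)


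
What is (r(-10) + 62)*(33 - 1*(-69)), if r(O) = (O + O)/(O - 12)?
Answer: 70584/11 ≈ 6416.7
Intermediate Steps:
r(O) = 2*O/(-12 + O) (r(O) = (2*O)/(-12 + O) = 2*O/(-12 + O))
(r(-10) + 62)*(33 - 1*(-69)) = (2*(-10)/(-12 - 10) + 62)*(33 - 1*(-69)) = (2*(-10)/(-22) + 62)*(33 + 69) = (2*(-10)*(-1/22) + 62)*102 = (10/11 + 62)*102 = (692/11)*102 = 70584/11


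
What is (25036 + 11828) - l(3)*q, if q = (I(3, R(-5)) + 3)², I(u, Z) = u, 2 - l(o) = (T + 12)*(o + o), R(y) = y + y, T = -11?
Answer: 37008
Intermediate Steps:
R(y) = 2*y
l(o) = 2 - 2*o (l(o) = 2 - (-11 + 12)*(o + o) = 2 - 2*o)
q = 36 (q = (3 + 3)² = 6² = 36)
(25036 + 11828) - l(3)*q = (25036 + 11828) - (2 - 2*3)*36 = 36864 - (2 - 6)*36 = 36864 - (-4)*36 = 36864 - 1*(-144) = 36864 + 144 = 37008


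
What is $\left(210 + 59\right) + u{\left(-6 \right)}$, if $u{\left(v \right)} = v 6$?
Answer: $233$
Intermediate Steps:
$u{\left(v \right)} = 6 v$
$\left(210 + 59\right) + u{\left(-6 \right)} = \left(210 + 59\right) + 6 \left(-6\right) = 269 - 36 = 233$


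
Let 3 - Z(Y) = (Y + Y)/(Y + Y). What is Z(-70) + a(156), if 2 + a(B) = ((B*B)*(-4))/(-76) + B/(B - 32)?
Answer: 755157/589 ≈ 1282.1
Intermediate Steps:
Z(Y) = 2 (Z(Y) = 3 - (Y + Y)/(Y + Y) = 3 - 2*Y/(2*Y) = 3 - 2*Y*1/(2*Y) = 3 - 1*1 = 3 - 1 = 2)
a(B) = -2 + B²/19 + B/(-32 + B) (a(B) = -2 + (((B*B)*(-4))/(-76) + B/(B - 32)) = -2 + ((B²*(-4))*(-1/76) + B/(-32 + B)) = -2 + (-4*B²*(-1/76) + B/(-32 + B)) = -2 + (B²/19 + B/(-32 + B)) = -2 + B²/19 + B/(-32 + B))
Z(-70) + a(156) = 2 + (1216 + 156³ - 32*156² - 19*156)/(19*(-32 + 156)) = 2 + (1/19)*(1216 + 3796416 - 32*24336 - 2964)/124 = 2 + (1/19)*(1/124)*(1216 + 3796416 - 778752 - 2964) = 2 + (1/19)*(1/124)*3015916 = 2 + 753979/589 = 755157/589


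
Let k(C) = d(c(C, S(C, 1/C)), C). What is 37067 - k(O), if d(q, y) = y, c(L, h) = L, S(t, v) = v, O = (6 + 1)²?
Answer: 37018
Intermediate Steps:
O = 49 (O = 7² = 49)
k(C) = C
37067 - k(O) = 37067 - 1*49 = 37067 - 49 = 37018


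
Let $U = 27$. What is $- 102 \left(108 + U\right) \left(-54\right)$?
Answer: $743580$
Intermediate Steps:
$- 102 \left(108 + U\right) \left(-54\right) = - 102 \left(108 + 27\right) \left(-54\right) = \left(-102\right) 135 \left(-54\right) = \left(-13770\right) \left(-54\right) = 743580$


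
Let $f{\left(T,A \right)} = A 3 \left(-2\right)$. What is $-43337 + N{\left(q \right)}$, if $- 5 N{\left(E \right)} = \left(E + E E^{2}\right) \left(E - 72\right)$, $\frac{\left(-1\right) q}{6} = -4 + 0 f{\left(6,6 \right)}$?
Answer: $\frac{448019}{5} \approx 89604.0$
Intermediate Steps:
$f{\left(T,A \right)} = - 6 A$ ($f{\left(T,A \right)} = 3 A \left(-2\right) = - 6 A$)
$q = 24$ ($q = - 6 \left(-4 + 0 \left(\left(-6\right) 6\right)\right) = - 6 \left(-4 + 0 \left(-36\right)\right) = - 6 \left(-4 + 0\right) = \left(-6\right) \left(-4\right) = 24$)
$N{\left(E \right)} = - \frac{\left(-72 + E\right) \left(E + E^{3}\right)}{5}$ ($N{\left(E \right)} = - \frac{\left(E + E E^{2}\right) \left(E - 72\right)}{5} = - \frac{\left(E + E^{3}\right) \left(-72 + E\right)}{5} = - \frac{\left(-72 + E\right) \left(E + E^{3}\right)}{5}$)
$-43337 + N{\left(q \right)} = -43337 + \frac{1}{5} \cdot 24 \left(72 - 24 - 24^{3} + 72 \cdot 24^{2}\right) = -43337 + \frac{1}{5} \cdot 24 \left(72 - 24 - 13824 + 72 \cdot 576\right) = -43337 + \frac{1}{5} \cdot 24 \left(72 - 24 - 13824 + 41472\right) = -43337 + \frac{1}{5} \cdot 24 \cdot 27696 = -43337 + \frac{664704}{5} = \frac{448019}{5}$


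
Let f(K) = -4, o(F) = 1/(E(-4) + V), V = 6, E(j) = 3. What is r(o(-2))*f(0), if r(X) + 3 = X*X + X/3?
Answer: 956/81 ≈ 11.802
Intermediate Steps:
o(F) = ⅑ (o(F) = 1/(3 + 6) = 1/9 = ⅑)
r(X) = -3 + X² + X/3 (r(X) = -3 + (X*X + X/3) = -3 + (X² + X*(⅓)) = -3 + (X² + X/3) = -3 + X² + X/3)
r(o(-2))*f(0) = (-3 + (⅑)² + (⅓)*(⅑))*(-4) = (-3 + 1/81 + 1/27)*(-4) = -239/81*(-4) = 956/81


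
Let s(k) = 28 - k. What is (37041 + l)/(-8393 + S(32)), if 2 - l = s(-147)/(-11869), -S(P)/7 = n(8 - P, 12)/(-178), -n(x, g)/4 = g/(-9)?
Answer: -117390165714/26596945375 ≈ -4.4137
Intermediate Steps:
n(x, g) = 4*g/9 (n(x, g) = -4*g/(-9) = -4*g*(-1)/9 = -(-4)*g/9 = 4*g/9)
S(P) = 56/267 (S(P) = -7*(4/9)*12/(-178) = -112*(-1)/(3*178) = -7*(-8/267) = 56/267)
l = 23913/11869 (l = 2 - (28 - 1*(-147))/(-11869) = 2 - (28 + 147)*(-1)/11869 = 2 - 175*(-1)/11869 = 2 - 1*(-175/11869) = 2 + 175/11869 = 23913/11869 ≈ 2.0147)
(37041 + l)/(-8393 + S(32)) = (37041 + 23913/11869)/(-8393 + 56/267) = 439663542/(11869*(-2240875/267)) = (439663542/11869)*(-267/2240875) = -117390165714/26596945375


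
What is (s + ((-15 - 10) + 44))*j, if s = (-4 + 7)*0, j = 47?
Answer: 893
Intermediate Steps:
s = 0 (s = 3*0 = 0)
(s + ((-15 - 10) + 44))*j = (0 + ((-15 - 10) + 44))*47 = (0 + (-25 + 44))*47 = (0 + 19)*47 = 19*47 = 893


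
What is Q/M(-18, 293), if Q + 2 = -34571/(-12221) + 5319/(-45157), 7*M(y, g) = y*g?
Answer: -196195877/207894938427 ≈ -0.00094373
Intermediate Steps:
M(y, g) = g*y/7 (M(y, g) = (y*g)/7 = (g*y)/7 = g*y/7)
Q = 392391754/551863697 (Q = -2 + (-34571/(-12221) + 5319/(-45157)) = -2 + (-34571*(-1/12221) + 5319*(-1/45157)) = -2 + (34571/12221 - 5319/45157) = -2 + 1496119148/551863697 = 392391754/551863697 ≈ 0.71103)
Q/M(-18, 293) = 392391754/(551863697*(((1/7)*293*(-18)))) = 392391754/(551863697*(-5274/7)) = (392391754/551863697)*(-7/5274) = -196195877/207894938427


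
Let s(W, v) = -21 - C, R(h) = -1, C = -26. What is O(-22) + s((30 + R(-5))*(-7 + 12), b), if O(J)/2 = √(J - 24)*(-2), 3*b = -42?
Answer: 5 - 4*I*√46 ≈ 5.0 - 27.129*I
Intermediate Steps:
b = -14 (b = (⅓)*(-42) = -14)
s(W, v) = 5 (s(W, v) = -21 - 1*(-26) = -21 + 26 = 5)
O(J) = -4*√(-24 + J) (O(J) = 2*(√(J - 24)*(-2)) = 2*(√(-24 + J)*(-2)) = 2*(-2*√(-24 + J)) = -4*√(-24 + J))
O(-22) + s((30 + R(-5))*(-7 + 12), b) = -4*√(-24 - 22) + 5 = -4*I*√46 + 5 = 5 - 4*I*√46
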